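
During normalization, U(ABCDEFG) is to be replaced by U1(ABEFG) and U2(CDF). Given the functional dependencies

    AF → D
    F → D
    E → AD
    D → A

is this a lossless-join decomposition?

No

Common attributes: U1 ∩ U2 = {F}.
Closure of {F}: F → D applies, adding D; D → A applies, adding A. So (F)⁺ = {ADF}.
The closure contains neither all of U1 = {ABEFG} nor all of U2 = {CDF}, so the common attributes are not a superkey of either fragment. The join is lossy.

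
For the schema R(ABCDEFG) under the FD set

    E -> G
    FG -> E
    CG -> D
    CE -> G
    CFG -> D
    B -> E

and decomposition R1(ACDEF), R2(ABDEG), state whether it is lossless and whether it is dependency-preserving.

lossy and not dependency-preserving

Lossless test: (ADE)⁺ = {ADEG}, which is a superkey of neither fragment — lossy.
Dependency preservation: the restricted closure of {FG} across the fragments never reaches {E}, so FG → E cannot be enforced without a join — not preserved.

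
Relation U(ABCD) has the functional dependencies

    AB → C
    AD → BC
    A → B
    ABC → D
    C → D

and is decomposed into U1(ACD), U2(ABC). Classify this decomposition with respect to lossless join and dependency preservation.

Lossless test: (AC)⁺ = {ABCD}, which contains all of one fragment — lossless.
Dependency preservation: AD → BC; ABC → D are not contained in any single fragment, but the restricted closure of each left-hand side across the fragments still reaches the right-hand side; the remaining FDs each lie inside some fragment. All dependencies are preserved.

lossless and dependency-preserving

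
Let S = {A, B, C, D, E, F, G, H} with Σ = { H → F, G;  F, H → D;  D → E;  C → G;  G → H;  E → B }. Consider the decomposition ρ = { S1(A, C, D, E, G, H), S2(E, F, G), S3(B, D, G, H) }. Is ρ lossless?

Chase test. Columns are A, B, C, D, E, F, G, H; row i has aⱼ where attribute j ∈ Si, else bᵢⱼ.
Initial tableau (one row per fragment):
  row 1: a1 b12 a3 a4 a5 b16 a7 a8
  row 2: b21 b22 b23 b24 a5 a6 a7 b28
  row 3: b31 a2 b33 a4 b35 b36 a7 a8
Rows 1 and 3 agree on H; apply H→F, G and equate their F, G entries.
Rows 1 and 3 agree on D; apply D→E and equate their E entries.
Rows 1 and 2 agree on G; apply G→H and equate their H entries.
Rows 1 and 2 agree on E; apply E→B and equate their B entries.
Rows 1 and 3 agree on E; apply E→B and equate their B entries.
Rows 1 and 2 agree on H; apply H→F, G and equate their F, G entries.
Rows 1 and 2 agree on F, H; apply F, H→D and equate their D entries.
Row 1 is now all distinguished symbols — the join is lossless.

Yes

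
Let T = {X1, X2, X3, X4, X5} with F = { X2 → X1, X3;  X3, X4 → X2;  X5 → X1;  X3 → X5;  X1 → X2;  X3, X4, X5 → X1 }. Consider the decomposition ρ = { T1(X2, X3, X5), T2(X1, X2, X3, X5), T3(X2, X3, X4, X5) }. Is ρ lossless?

Chase test. Columns are X1, X2, X3, X4, X5; row i has aⱼ where attribute j ∈ Ti, else bᵢⱼ.
Initial tableau (one row per fragment):
  row 1: b11 a2 a3 b14 a5
  row 2: a1 a2 a3 b24 a5
  row 3: b31 a2 a3 a4 a5
Rows 1 and 2 agree on X2; apply X2→X1, X3 and equate their X1, X3 entries.
Rows 1 and 3 agree on X2; apply X2→X1, X3 and equate their X1, X3 entries.
Row 3 is now all distinguished symbols — the join is lossless.

Yes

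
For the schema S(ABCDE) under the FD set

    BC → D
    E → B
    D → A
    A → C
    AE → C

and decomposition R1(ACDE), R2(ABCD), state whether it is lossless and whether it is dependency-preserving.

Lossless test: (ACD)⁺ = {ACD}, which is a superkey of neither fragment — lossy.
Dependency preservation: the restricted closure of {E} across the fragments never reaches {B}, so E → B cannot be enforced without a join — not preserved.

lossy and not dependency-preserving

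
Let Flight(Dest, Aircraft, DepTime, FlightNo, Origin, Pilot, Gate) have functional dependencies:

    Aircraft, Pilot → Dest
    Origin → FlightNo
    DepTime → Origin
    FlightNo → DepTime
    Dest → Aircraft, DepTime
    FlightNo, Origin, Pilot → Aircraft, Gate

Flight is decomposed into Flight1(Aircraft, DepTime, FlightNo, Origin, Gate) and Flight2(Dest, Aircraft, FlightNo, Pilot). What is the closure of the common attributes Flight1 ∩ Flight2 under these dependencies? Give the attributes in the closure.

Aircraft, DepTime, FlightNo, Origin

Flight1 ∩ Flight2 = {Aircraft, FlightNo}.
FlightNo → DepTime applies, adding DepTime
DepTime → Origin applies, adding Origin
Closure: {Aircraft, DepTime, FlightNo, Origin}.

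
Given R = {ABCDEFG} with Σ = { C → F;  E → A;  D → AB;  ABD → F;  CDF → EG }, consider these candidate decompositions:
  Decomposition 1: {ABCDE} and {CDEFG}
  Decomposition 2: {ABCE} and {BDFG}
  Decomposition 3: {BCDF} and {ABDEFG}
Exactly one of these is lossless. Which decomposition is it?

Decomposition 1: common = {CDE}, closure = {ABCDEFG} → lossless.
Decomposition 2: common = {B}, closure = {B} → lossy.
Decomposition 3: common = {BDF}, closure = {ABDF} → lossy.

Decomposition 1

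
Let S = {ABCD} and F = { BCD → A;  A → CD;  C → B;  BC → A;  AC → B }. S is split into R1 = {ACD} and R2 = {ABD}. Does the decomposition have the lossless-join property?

Yes

Common attributes: R1 ∩ R2 = {AD}.
Closure of {AD}: A → CD applies, adding C; C → B applies, adding B. So (AD)⁺ = {ABCD}.
This closure contains every attribute of R1, so R1 ∩ R2 → R1. The join is lossless.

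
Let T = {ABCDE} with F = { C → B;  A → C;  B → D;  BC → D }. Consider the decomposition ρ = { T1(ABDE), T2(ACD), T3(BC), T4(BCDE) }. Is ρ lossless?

Yes

Chase test. Columns are ABCDE; row i has aⱼ where attribute j ∈ Ti, else bᵢⱼ.
Initial tableau (one row per fragment):
  row 1: a1 a2 b13 a4 a5
  row 2: a1 b22 a3 a4 b25
  row 3: b31 a2 a3 b34 b35
  row 4: b41 a2 a3 a4 a5
Rows 2 and 3 agree on C; apply C→B and equate their B entries.
Rows 1 and 2 agree on A; apply A→C and equate their C entries.
Rows 1 and 3 agree on B; apply B→D and equate their D entries.
Row 1 is now all distinguished symbols — the join is lossless.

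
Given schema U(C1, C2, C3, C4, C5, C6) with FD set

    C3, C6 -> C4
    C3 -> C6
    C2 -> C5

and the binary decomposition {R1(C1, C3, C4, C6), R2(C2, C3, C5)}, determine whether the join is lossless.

Common attributes: R1 ∩ R2 = {C3}.
Closure of {C3}: C3 → C6 applies, adding C6; C3, C6 → C4 applies, adding C4. So (C3)⁺ = {C3, C4, C6}.
The closure contains neither all of R1 = {C1, C3, C4, C6} nor all of R2 = {C2, C3, C5}, so the common attributes are not a superkey of either fragment. The join is lossy.

No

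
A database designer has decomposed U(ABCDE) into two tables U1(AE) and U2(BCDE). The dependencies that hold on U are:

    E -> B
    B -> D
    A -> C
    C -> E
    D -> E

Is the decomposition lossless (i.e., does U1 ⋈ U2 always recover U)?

No

Common attributes: U1 ∩ U2 = {E}.
Closure of {E}: E → B applies, adding B; B → D applies, adding D. So (E)⁺ = {BDE}.
The closure contains neither all of U1 = {AE} nor all of U2 = {BCDE}, so the common attributes are not a superkey of either fragment. The join is lossy.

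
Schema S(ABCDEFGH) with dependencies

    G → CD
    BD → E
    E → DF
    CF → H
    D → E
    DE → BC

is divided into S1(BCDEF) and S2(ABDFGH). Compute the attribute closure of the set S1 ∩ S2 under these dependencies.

S1 ∩ S2 = {BDF}.
BD → E applies, adding E
DE → BC applies, adding C
CF → H applies, adding H
Closure: {BCDEFH}.

BCDEFH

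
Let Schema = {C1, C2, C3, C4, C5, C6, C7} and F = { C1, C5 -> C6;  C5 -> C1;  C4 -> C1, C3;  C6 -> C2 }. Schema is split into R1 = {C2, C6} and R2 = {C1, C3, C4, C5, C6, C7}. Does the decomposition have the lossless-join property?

Common attributes: R1 ∩ R2 = {C6}.
Closure of {C6}: C6 → C2 applies, adding C2. So (C6)⁺ = {C2, C6}.
This closure contains every attribute of R1, so R1 ∩ R2 → R1. The join is lossless.

Yes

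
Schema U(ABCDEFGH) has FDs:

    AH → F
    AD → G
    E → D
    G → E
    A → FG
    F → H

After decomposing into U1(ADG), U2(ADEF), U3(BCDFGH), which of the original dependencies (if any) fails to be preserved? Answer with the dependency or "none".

Check G → E: no single fragment contains all of {EG}, and the restricted closure of {G} across the fragments never reaches {E}.
AH → F is preserved.
AD → G is preserved.
E → D is preserved.
A → FG is preserved.
F → H is preserved.

G → E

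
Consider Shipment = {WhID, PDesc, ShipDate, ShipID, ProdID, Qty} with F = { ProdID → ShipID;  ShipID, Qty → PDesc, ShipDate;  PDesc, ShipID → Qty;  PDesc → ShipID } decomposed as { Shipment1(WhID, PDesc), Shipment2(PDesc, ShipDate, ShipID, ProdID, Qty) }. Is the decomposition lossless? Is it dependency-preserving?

Lossless test: (PDesc)⁺ = {PDesc, ShipDate, ShipID, Qty}, which is a superkey of neither fragment — lossy.
Dependency preservation: every FD's attributes lie within a single fragment, so each can be enforced locally — preserved.

lossy but dependency-preserving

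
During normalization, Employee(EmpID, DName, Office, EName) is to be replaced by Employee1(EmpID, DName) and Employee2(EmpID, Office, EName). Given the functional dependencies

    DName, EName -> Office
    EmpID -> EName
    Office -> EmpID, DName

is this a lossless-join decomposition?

Common attributes: Employee1 ∩ Employee2 = {EmpID}.
Closure of {EmpID}: EmpID → EName applies, adding EName. So (EmpID)⁺ = {EmpID, EName}.
The closure contains neither all of Employee1 = {EmpID, DName} nor all of Employee2 = {EmpID, Office, EName}, so the common attributes are not a superkey of either fragment. The join is lossy.

No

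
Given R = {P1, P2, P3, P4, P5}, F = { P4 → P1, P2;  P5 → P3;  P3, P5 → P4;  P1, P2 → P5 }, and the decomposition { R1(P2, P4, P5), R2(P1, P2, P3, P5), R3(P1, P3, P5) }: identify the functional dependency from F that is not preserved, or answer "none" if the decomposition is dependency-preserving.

P4 → P1, P2: restricted closure across fragments reaches P1, P2.
P5 → P3 lies within R2.
P3, P5 → P4: restricted closure across fragments reaches P4.
P1, P2 → P5 lies within R2.
Every dependency is enforceable on the fragments, so the decomposition is dependency-preserving.

none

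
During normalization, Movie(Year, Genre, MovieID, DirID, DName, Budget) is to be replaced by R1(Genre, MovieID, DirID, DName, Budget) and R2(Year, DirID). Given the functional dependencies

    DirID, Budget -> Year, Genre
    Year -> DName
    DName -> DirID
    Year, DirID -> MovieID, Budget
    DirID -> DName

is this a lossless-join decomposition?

No

Common attributes: R1 ∩ R2 = {DirID}.
Closure of {DirID}: DirID → DName applies, adding DName. So (DirID)⁺ = {DirID, DName}.
The closure contains neither all of R1 = {Genre, MovieID, DirID, DName, Budget} nor all of R2 = {Year, DirID}, so the common attributes are not a superkey of either fragment. The join is lossy.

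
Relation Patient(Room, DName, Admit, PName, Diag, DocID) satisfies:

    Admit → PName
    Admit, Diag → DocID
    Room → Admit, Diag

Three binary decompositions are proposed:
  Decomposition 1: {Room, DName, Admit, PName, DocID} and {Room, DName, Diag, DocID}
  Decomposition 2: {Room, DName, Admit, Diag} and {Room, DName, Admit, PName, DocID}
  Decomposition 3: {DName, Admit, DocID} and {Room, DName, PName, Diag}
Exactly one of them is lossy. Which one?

Decomposition 1: common = {Room, DName, DocID}, closure = {Room, DName, Admit, PName, Diag, DocID} → lossless.
Decomposition 2: common = {Room, DName, Admit}, closure = {Room, DName, Admit, PName, Diag, DocID} → lossless.
Decomposition 3: common = {DName}, closure = {DName} → lossy.

Decomposition 3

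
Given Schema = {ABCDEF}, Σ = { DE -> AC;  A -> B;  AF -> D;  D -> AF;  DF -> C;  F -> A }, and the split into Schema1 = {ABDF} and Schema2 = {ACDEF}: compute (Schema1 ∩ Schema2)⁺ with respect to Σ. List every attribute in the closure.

Schema1 ∩ Schema2 = {ADF}.
A → B applies, adding B
DF → C applies, adding C
Closure: {ABCDF}.

ABCDF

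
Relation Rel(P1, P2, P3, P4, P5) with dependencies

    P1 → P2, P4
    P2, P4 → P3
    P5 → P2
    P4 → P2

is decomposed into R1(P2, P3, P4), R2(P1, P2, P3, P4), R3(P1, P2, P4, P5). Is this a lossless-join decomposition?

Yes

Chase test. Columns are P1, P2, P3, P4, P5; row i has aⱼ where attribute j ∈ Ri, else bᵢⱼ.
Initial tableau (one row per fragment):
  row 1: b11 a2 a3 a4 b15
  row 2: a1 a2 a3 a4 b25
  row 3: a1 a2 b33 a4 a5
Rows 1 and 3 agree on P2, P4; apply P2, P4→P3 and equate their P3 entries.
Row 3 is now all distinguished symbols — the join is lossless.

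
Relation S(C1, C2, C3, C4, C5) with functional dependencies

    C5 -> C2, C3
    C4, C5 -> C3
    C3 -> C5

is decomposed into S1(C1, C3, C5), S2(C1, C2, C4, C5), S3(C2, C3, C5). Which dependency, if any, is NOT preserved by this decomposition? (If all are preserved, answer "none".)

C5 → C2, C3 lies within S3.
C4, C5 → C3: restricted closure across fragments reaches C3.
C3 → C5 lies within S1.
Every dependency is enforceable on the fragments, so the decomposition is dependency-preserving.

none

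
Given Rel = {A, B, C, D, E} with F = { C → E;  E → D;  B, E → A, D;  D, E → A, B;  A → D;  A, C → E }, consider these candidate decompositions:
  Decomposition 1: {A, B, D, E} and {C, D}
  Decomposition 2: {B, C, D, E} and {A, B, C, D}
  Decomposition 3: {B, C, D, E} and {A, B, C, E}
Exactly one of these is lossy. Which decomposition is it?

Decomposition 1

Decomposition 1: common = {D}, closure = {D} → lossy.
Decomposition 2: common = {B, C, D}, closure = {A, B, C, D, E} → lossless.
Decomposition 3: common = {B, C, E}, closure = {A, B, C, D, E} → lossless.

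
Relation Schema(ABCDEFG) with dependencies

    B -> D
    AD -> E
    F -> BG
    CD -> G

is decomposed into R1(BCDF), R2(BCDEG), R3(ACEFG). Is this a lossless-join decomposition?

Yes

Chase test. Columns are ABCDEFG; row i has aⱼ where attribute j ∈ Ri, else bᵢⱼ.
Initial tableau (one row per fragment):
  row 1: b11 a2 a3 a4 b15 a6 b17
  row 2: b21 a2 a3 a4 a5 b26 a7
  row 3: a1 b32 a3 b34 a5 a6 a7
Rows 1 and 3 agree on F; apply F→BG and equate their BG entries.
Rows 1 and 3 agree on B; apply B→D and equate their D entries.
Row 3 is now all distinguished symbols — the join is lossless.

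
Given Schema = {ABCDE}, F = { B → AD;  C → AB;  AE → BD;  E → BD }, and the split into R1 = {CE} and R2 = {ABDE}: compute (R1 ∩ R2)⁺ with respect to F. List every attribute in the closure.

ABDE

R1 ∩ R2 = {E}.
E → BD applies, adding BD
B → AD applies, adding A
Closure: {ABDE}.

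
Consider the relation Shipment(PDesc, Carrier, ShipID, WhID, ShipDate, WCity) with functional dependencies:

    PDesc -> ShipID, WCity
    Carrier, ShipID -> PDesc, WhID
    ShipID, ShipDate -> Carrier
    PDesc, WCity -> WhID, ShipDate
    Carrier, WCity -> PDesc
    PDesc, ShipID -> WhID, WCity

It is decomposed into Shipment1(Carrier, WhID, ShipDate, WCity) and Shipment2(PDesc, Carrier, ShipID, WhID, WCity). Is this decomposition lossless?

Yes

Common attributes: Shipment1 ∩ Shipment2 = {Carrier, WhID, WCity}.
Closure of {Carrier, WhID, WCity}: Carrier, WCity → PDesc applies, adding PDesc; PDesc → ShipID, WCity applies, adding ShipID; PDesc, WCity → WhID, ShipDate applies, adding ShipDate. So (Carrier, WhID, WCity)⁺ = {PDesc, Carrier, ShipID, WhID, ShipDate, WCity}.
This closure contains every attribute of Shipment1, so Shipment1 ∩ Shipment2 → Shipment1. The join is lossless.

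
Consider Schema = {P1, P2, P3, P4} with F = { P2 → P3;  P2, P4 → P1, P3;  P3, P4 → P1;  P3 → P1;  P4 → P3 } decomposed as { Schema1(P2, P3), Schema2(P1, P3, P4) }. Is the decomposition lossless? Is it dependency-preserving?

Lossless test: (P3)⁺ = {P1, P3}, which is a superkey of neither fragment — lossy.
Dependency preservation: P2, P4 → P1, P3 is not contained in any single fragment, but the restricted closure of its left-hand side across the fragments still reaches the right-hand side; the remaining FDs each lie inside some fragment. All dependencies are preserved.

lossy but dependency-preserving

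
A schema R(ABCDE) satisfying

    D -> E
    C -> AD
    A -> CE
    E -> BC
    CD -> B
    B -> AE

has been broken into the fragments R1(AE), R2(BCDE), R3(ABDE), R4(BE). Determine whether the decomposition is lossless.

Chase test. Columns are ABCDE; row i has aⱼ where attribute j ∈ Ri, else bᵢⱼ.
Initial tableau (one row per fragment):
  row 1: a1 b12 b13 b14 a5
  row 2: b21 a2 a3 a4 a5
  row 3: a1 a2 b33 a4 a5
  row 4: b41 a2 b43 b44 a5
Rows 1 and 3 agree on A; apply A→CE and equate their CE entries.
Rows 1 and 2 agree on E; apply E→BC and equate their BC entries.
Rows 1 and 4 agree on E; apply E→BC and equate their BC entries.
Rows 1 and 2 agree on B; apply B→AE and equate their AE entries.
Rows 1 and 4 agree on B; apply B→AE and equate their AE entries.
Rows 1 and 2 agree on C; apply C→AD and equate their AD entries.
Rows 1 and 4 agree on C; apply C→AD and equate their AD entries.
Row 1 is now all distinguished symbols — the join is lossless.

Yes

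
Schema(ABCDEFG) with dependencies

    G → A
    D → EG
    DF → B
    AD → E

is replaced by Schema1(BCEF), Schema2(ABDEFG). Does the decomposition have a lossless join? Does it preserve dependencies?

lossy but dependency-preserving

Lossless test: (BEF)⁺ = {BEF}, which is a superkey of neither fragment — lossy.
Dependency preservation: every FD's attributes lie within a single fragment, so each can be enforced locally — preserved.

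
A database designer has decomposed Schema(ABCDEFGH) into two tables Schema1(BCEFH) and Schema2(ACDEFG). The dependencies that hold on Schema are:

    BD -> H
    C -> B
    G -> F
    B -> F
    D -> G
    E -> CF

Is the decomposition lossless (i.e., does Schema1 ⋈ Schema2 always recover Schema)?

Common attributes: Schema1 ∩ Schema2 = {CEF}.
Closure of {CEF}: C → B applies, adding B. So (CEF)⁺ = {BCEF}.
The closure contains neither all of Schema1 = {BCEFH} nor all of Schema2 = {ACDEFG}, so the common attributes are not a superkey of either fragment. The join is lossy.

No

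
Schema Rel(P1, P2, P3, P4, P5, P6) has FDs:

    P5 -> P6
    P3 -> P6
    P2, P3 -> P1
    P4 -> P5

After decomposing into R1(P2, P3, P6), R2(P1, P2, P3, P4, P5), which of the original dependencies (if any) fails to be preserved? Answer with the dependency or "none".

Check P5 → P6: no single fragment contains all of {P5, P6}, and the restricted closure of {P5} across the fragments never reaches {P6}.
P3 → P6 is preserved.
P2, P3 → P1 is preserved.
P4 → P5 is preserved.

P5 -> P6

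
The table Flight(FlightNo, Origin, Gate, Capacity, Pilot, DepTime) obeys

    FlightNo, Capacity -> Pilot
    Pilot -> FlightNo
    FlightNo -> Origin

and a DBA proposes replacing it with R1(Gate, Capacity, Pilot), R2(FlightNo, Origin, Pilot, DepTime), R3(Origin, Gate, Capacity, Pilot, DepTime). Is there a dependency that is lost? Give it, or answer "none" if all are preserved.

FlightNo, Capacity -> Pilot

Check FlightNo, Capacity → Pilot: no single fragment contains all of {FlightNo, Capacity, Pilot}, and the restricted closure of {FlightNo, Capacity} across the fragments never reaches {Pilot}.
Pilot → FlightNo is preserved.
FlightNo → Origin is preserved.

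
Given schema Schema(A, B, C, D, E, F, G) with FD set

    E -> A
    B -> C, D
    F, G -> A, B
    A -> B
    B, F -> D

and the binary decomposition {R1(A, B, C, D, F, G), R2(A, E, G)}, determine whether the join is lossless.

Common attributes: R1 ∩ R2 = {A, G}.
Closure of {A, G}: A → B applies, adding B; B → C, D applies, adding C, D. So (A, G)⁺ = {A, B, C, D, G}.
The closure contains neither all of R1 = {A, B, C, D, F, G} nor all of R2 = {A, E, G}, so the common attributes are not a superkey of either fragment. The join is lossy.

No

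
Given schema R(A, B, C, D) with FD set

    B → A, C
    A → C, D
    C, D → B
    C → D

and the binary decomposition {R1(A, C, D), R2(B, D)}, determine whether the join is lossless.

Common attributes: R1 ∩ R2 = {D}.
No dependency enlarges {D}, so (D)⁺ = {D}.
The closure contains neither all of R1 = {A, C, D} nor all of R2 = {B, D}, so the common attributes are not a superkey of either fragment. The join is lossy.

No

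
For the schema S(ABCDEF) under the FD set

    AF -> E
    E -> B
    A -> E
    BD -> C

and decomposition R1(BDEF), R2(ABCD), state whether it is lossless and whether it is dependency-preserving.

Lossless test: (BD)⁺ = {BCD}, which is a superkey of neither fragment — lossy.
Dependency preservation: the restricted closure of {AF} across the fragments never reaches {E}, so AF → E cannot be enforced without a join — not preserved.

lossy and not dependency-preserving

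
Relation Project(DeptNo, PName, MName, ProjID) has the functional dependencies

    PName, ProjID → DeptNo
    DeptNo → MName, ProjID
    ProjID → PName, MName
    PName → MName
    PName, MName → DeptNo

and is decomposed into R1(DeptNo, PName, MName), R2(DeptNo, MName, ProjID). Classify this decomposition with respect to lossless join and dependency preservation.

lossless and dependency-preserving

Lossless test: (DeptNo, MName)⁺ = {DeptNo, PName, MName, ProjID}, which contains all of one fragment — lossless.
Dependency preservation: PName, ProjID → DeptNo; ProjID → PName, MName are not contained in any single fragment, but the restricted closure of each left-hand side across the fragments still reaches the right-hand side; the remaining FDs each lie inside some fragment. All dependencies are preserved.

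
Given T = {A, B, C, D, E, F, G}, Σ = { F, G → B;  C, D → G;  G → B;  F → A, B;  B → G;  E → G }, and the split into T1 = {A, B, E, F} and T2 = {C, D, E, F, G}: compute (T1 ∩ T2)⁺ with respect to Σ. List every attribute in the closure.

T1 ∩ T2 = {E, F}.
F → A, B applies, adding A, B
B → G applies, adding G
Closure: {A, B, E, F, G}.

A, B, E, F, G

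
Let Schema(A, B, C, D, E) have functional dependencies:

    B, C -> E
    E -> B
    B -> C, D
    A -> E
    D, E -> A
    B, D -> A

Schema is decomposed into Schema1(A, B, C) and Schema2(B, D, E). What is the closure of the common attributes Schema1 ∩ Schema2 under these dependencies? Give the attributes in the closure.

A, B, C, D, E

Schema1 ∩ Schema2 = {B}.
B → C, D applies, adding C, D
B, D → A applies, adding A
B, C → E applies, adding E
Closure: {A, B, C, D, E}.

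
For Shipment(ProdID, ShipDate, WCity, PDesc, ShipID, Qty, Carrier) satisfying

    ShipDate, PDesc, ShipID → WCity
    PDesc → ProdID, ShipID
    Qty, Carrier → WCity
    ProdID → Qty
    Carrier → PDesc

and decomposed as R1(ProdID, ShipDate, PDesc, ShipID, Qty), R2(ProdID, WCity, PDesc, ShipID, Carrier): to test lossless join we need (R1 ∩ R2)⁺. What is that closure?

R1 ∩ R2 = {ProdID, PDesc, ShipID}.
ProdID → Qty applies, adding Qty
Closure: {ProdID, PDesc, ShipID, Qty}.

ProdID, PDesc, ShipID, Qty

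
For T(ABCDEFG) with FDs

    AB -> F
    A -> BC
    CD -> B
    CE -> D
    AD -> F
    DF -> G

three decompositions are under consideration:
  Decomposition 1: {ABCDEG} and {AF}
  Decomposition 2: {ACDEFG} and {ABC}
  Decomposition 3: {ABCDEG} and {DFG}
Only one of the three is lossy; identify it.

Decomposition 1: common = {A}, closure = {ABCF} → lossless.
Decomposition 2: common = {AC}, closure = {ABCF} → lossless.
Decomposition 3: common = {DG}, closure = {DG} → lossy.

Decomposition 3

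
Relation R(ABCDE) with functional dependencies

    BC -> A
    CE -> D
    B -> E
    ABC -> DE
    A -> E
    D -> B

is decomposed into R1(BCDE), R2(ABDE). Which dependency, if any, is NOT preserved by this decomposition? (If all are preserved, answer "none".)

BC -> A

Check BC → A: no single fragment contains all of {ABC}, and the restricted closure of {BC} across the fragments never reaches {A}.
CE → D is preserved.
B → E is preserved.
ABC → DE is preserved.
A → E is preserved.
D → B is preserved.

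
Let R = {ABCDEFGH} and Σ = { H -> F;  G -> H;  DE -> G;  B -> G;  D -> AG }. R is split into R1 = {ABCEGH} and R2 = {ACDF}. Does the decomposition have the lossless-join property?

Common attributes: R1 ∩ R2 = {AC}.
No dependency enlarges {AC}, so (AC)⁺ = {AC}.
The closure contains neither all of R1 = {ABCEGH} nor all of R2 = {ACDF}, so the common attributes are not a superkey of either fragment. The join is lossy.

No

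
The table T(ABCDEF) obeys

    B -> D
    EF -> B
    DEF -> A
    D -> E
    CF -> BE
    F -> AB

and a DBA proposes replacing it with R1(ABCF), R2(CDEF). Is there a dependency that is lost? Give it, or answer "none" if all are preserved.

B -> D

Check B → D: no single fragment contains all of {BD}, and the restricted closure of {B} across the fragments never reaches {D}.
EF → B is preserved.
DEF → A is preserved.
D → E is preserved.
CF → BE is preserved.
F → AB is preserved.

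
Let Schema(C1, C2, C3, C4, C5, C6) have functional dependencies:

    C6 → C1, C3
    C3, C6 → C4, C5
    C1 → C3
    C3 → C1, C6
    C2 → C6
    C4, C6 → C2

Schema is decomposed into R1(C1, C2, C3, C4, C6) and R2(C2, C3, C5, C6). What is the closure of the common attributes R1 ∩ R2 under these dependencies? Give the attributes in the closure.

C1, C2, C3, C4, C5, C6

R1 ∩ R2 = {C2, C3, C6}.
C6 → C1, C3 applies, adding C1
C3, C6 → C4, C5 applies, adding C4, C5
Closure: {C1, C2, C3, C4, C5, C6}.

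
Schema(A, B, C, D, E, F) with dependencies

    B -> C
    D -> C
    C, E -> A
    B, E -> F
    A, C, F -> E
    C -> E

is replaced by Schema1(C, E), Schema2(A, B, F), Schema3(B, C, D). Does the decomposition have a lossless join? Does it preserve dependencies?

Lossless test (chase): Rows 2 and 3 agree on B; apply B→C and equate their C entries. Rows 1 and 2 agree on C; apply C→E and equate their E entries. Rows 1 and 3 agree on C; apply C→E and equate their E entries. Rows 1 and 2 agree on C, E; apply C, E→A and equate their A entries. Rows 1 and 3 agree on C, E; apply C, E→A and equate their A entries. Rows 2 and 3 agree on B, E; apply B, E→F and equate their F entries. Row 3 is now all distinguished symbols — the join is lossless.
Dependency preservation: the restricted closure of {C, E} across the fragments never reaches {A}, so C, E → A cannot be enforced without a join — not preserved.

lossless but not dependency-preserving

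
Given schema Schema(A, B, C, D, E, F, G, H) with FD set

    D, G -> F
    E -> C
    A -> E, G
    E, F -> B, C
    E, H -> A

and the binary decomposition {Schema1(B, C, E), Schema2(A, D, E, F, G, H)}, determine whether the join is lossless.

Common attributes: Schema1 ∩ Schema2 = {E}.
Closure of {E}: E → C applies, adding C. So (E)⁺ = {C, E}.
The closure contains neither all of Schema1 = {B, C, E} nor all of Schema2 = {A, D, E, F, G, H}, so the common attributes are not a superkey of either fragment. The join is lossy.

No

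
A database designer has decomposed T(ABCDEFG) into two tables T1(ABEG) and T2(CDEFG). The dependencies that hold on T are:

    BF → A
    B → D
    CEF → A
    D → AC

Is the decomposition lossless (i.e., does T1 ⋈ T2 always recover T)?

Common attributes: T1 ∩ T2 = {EG}.
No dependency enlarges {EG}, so (EG)⁺ = {EG}.
The closure contains neither all of T1 = {ABEG} nor all of T2 = {CDEFG}, so the common attributes are not a superkey of either fragment. The join is lossy.

No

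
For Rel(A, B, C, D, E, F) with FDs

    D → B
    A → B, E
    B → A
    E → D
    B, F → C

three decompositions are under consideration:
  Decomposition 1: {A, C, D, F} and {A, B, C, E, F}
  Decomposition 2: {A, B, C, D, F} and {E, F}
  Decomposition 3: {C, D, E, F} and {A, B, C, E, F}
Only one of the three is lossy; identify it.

Decomposition 1: common = {A, C, F}, closure = {A, B, C, D, E, F} → lossless.
Decomposition 2: common = {F}, closure = {F} → lossy.
Decomposition 3: common = {C, E, F}, closure = {A, B, C, D, E, F} → lossless.

Decomposition 2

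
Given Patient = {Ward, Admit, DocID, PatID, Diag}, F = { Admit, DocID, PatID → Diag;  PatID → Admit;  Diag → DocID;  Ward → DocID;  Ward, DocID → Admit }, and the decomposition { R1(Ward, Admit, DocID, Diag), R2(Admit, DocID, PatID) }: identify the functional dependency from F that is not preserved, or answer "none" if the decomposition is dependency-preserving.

Admit, DocID, PatID → Diag

Check Admit, DocID, PatID → Diag: no single fragment contains all of {Admit, DocID, PatID, Diag}, and the restricted closure of {Admit, DocID, PatID} across the fragments never reaches {Diag}.
PatID → Admit is preserved.
Diag → DocID is preserved.
Ward → DocID is preserved.
Ward, DocID → Admit is preserved.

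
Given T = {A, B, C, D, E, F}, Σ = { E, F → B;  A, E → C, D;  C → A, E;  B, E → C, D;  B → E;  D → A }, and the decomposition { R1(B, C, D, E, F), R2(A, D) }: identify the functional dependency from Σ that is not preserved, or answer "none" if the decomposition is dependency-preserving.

A, E → C, D

Check A, E → C, D: no single fragment contains all of {A, C, D, E}, and the restricted closure of {A, E} across the fragments never reaches {C, D}.
E, F → B is preserved.
C → A, E is preserved.
B, E → C, D is preserved.
B → E is preserved.
D → A is preserved.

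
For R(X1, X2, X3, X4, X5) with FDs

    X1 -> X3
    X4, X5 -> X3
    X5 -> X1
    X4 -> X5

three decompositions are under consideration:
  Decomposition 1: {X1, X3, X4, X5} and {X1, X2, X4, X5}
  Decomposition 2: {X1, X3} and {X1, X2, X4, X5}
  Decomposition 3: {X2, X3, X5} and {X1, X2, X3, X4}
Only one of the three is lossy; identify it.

Decomposition 3

Decomposition 1: common = {X1, X4, X5}, closure = {X1, X3, X4, X5} → lossless.
Decomposition 2: common = {X1}, closure = {X1, X3} → lossless.
Decomposition 3: common = {X2, X3}, closure = {X2, X3} → lossy.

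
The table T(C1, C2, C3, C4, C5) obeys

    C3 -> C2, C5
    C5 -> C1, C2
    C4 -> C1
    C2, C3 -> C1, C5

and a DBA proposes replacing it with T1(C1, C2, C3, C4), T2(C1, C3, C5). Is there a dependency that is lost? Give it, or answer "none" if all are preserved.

C5 -> C1, C2

Check C5 → C1, C2: no single fragment contains all of {C1, C2, C5}, and the restricted closure of {C5} across the fragments never reaches {C1, C2}.
C3 → C2, C5 is preserved.
C4 → C1 is preserved.
C2, C3 → C1, C5 is preserved.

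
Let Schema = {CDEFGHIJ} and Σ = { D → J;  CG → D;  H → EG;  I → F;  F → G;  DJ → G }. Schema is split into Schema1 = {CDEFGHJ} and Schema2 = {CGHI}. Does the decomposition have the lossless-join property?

Common attributes: Schema1 ∩ Schema2 = {CGH}.
Closure of {CGH}: CG → D applies, adding D; H → EG applies, adding E; D → J applies, adding J. So (CGH)⁺ = {CDEGHJ}.
The closure contains neither all of Schema1 = {CDEFGHJ} nor all of Schema2 = {CGHI}, so the common attributes are not a superkey of either fragment. The join is lossy.

No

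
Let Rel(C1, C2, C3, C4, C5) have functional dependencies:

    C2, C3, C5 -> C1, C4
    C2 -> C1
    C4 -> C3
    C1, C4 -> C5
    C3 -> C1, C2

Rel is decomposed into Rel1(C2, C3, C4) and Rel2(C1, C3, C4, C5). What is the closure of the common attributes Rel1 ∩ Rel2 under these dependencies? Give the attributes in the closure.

Rel1 ∩ Rel2 = {C3, C4}.
C3 → C1, C2 applies, adding C1, C2
C1, C4 → C5 applies, adding C5
Closure: {C1, C2, C3, C4, C5}.

C1, C2, C3, C4, C5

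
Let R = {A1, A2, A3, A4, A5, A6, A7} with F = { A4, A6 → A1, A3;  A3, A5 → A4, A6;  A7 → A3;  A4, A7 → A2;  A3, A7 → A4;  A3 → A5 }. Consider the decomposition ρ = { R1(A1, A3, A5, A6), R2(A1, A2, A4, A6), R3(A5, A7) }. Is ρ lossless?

Chase test. Columns are A1, A2, A3, A4, A5, A6, A7; row i has aⱼ where attribute j ∈ Ri, else bᵢⱼ.
Initial tableau (one row per fragment):
  row 1: a1 b12 a3 b14 a5 a6 b17
  row 2: a1 a2 b23 a4 b25 a6 b27
  row 3: b31 b32 b33 b34 a5 b36 a7
No row becomes fully distinguished — the join is lossy.

No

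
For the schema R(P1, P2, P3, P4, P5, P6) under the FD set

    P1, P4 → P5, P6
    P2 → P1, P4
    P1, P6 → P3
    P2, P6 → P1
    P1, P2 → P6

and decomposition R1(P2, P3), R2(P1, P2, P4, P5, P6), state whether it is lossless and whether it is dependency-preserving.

lossless but not dependency-preserving

Lossless test: (P2)⁺ = {P1, P2, P3, P4, P5, P6}, which contains all of one fragment — lossless.
Dependency preservation: the restricted closure of {P1, P6} across the fragments never reaches {P3}, so P1, P6 → P3 cannot be enforced without a join — not preserved.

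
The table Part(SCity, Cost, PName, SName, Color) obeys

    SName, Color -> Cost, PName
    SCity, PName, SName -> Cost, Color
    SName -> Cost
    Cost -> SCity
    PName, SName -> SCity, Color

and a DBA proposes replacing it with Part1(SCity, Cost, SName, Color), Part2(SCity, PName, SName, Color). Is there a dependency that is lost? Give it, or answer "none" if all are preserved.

none

SName, Color → Cost, PName: restricted closure across fragments reaches Cost, PName.
SCity, PName, SName → Cost, Color: restricted closure across fragments reaches Cost, Color.
SName → Cost lies within Part1.
Cost → SCity lies within Part1.
PName, SName → SCity, Color lies within Part2.
Every dependency is enforceable on the fragments, so the decomposition is dependency-preserving.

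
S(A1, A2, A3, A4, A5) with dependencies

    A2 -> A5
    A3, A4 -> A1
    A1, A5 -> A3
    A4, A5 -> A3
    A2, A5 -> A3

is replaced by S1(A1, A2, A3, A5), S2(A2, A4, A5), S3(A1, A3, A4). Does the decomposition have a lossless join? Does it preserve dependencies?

lossless but not dependency-preserving

Lossless test (chase): Rows 1 and 2 agree on A2, A5; apply A2, A5→A3 and equate their A3 entries. Rows 2 and 3 agree on A3, A4; apply A3, A4→A1 and equate their A1 entries. Row 2 is now all distinguished symbols — the join is lossless.
Dependency preservation: the restricted closure of {A4, A5} across the fragments never reaches {A3}, so A4, A5 → A3 cannot be enforced without a join — not preserved.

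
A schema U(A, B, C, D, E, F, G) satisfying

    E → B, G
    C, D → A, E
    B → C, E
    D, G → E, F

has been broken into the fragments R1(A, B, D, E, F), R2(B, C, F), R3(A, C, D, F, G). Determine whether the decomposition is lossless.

Chase test. Columns are A, B, C, D, E, F, G; row i has aⱼ where attribute j ∈ Ri, else bᵢⱼ.
Initial tableau (one row per fragment):
  row 1: a1 a2 b13 a4 a5 a6 b17
  row 2: b21 a2 a3 b24 b25 a6 b27
  row 3: a1 b32 a3 a4 b35 a6 a7
Rows 1 and 2 agree on B; apply B→C, E and equate their C, E entries.
Rows 1 and 2 agree on E; apply E→B, G and equate their B, G entries.
Rows 1 and 3 agree on C, D; apply C, D→A, E and equate their A, E entries.
Rows 1 and 3 agree on E; apply E→B, G and equate their B, G entries.
Row 1 is now all distinguished symbols — the join is lossless.

Yes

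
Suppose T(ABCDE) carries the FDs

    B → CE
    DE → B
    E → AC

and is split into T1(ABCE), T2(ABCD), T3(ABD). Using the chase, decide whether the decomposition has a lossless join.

Chase test. Columns are ABCDE; row i has aⱼ where attribute j ∈ Ti, else bᵢⱼ.
Initial tableau (one row per fragment):
  row 1: a1 a2 a3 b14 a5
  row 2: a1 a2 a3 a4 b25
  row 3: a1 a2 b33 a4 b35
Rows 1 and 2 agree on B; apply B→CE and equate their CE entries.
Rows 1 and 3 agree on B; apply B→CE and equate their CE entries.
Row 2 is now all distinguished symbols — the join is lossless.

Yes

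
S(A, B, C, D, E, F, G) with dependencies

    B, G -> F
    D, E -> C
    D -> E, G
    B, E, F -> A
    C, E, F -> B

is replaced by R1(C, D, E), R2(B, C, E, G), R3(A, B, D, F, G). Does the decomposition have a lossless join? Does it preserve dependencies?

Lossless test (chase): Rows 2 and 3 agree on B, G; apply B, G→F and equate their F entries. Rows 1 and 3 agree on D; apply D→E, G and equate their E, G entries. Rows 2 and 3 agree on B, E, F; apply B, E, F→A and equate their A entries. Rows 1 and 3 agree on D, E; apply D, E→C and equate their C entries. Row 3 is now all distinguished symbols — the join is lossless.
Dependency preservation: the restricted closure of {B, E, F} across the fragments never reaches {A}, so B, E, F → A cannot be enforced without a join — not preserved.

lossless but not dependency-preserving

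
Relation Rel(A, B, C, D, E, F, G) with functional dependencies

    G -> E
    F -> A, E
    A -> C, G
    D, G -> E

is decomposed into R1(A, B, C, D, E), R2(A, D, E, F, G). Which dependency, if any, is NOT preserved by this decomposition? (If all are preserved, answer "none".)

G → E lies within R2.
F → A, E lies within R2.
A → C, G: restricted closure across fragments reaches C, G.
D, G → E lies within R2.
Every dependency is enforceable on the fragments, so the decomposition is dependency-preserving.

none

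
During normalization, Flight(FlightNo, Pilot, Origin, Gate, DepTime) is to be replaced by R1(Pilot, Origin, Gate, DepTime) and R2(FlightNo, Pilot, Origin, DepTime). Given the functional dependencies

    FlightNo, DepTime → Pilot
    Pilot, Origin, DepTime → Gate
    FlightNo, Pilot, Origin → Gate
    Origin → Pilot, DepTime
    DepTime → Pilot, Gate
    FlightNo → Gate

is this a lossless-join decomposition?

Common attributes: R1 ∩ R2 = {Pilot, Origin, DepTime}.
Closure of {Pilot, Origin, DepTime}: Pilot, Origin, DepTime → Gate applies, adding Gate. So (Pilot, Origin, DepTime)⁺ = {Pilot, Origin, Gate, DepTime}.
This closure contains every attribute of R1, so R1 ∩ R2 → R1. The join is lossless.

Yes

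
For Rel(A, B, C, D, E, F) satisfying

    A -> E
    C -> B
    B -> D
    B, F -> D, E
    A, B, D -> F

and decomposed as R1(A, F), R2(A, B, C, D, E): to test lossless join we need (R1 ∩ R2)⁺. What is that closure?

R1 ∩ R2 = {A}.
A → E applies, adding E
Closure: {A, E}.

A, E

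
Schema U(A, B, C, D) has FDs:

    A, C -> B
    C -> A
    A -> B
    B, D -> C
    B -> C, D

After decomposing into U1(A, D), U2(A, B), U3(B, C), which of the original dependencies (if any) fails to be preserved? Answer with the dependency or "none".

none

A, C → B: restricted closure across fragments reaches B.
C → A: restricted closure across fragments reaches A.
A → B lies within U2.
B, D → C: restricted closure across fragments reaches C.
B → C, D: restricted closure across fragments reaches C, D.
Every dependency is enforceable on the fragments, so the decomposition is dependency-preserving.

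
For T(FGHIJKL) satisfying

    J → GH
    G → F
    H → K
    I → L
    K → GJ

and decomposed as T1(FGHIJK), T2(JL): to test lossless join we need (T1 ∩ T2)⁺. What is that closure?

FGHJK

T1 ∩ T2 = {J}.
J → GH applies, adding GH
G → F applies, adding F
H → K applies, adding K
Closure: {FGHJK}.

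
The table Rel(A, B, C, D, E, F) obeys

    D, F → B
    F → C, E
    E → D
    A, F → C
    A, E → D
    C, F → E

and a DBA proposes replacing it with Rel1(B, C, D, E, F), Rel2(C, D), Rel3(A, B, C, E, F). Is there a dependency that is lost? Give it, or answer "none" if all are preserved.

none

D, F → B lies within Rel1.
F → C, E lies within Rel1.
E → D lies within Rel1.
A, F → C lies within Rel3.
A, E → D: restricted closure across fragments reaches D.
C, F → E lies within Rel1.
Every dependency is enforceable on the fragments, so the decomposition is dependency-preserving.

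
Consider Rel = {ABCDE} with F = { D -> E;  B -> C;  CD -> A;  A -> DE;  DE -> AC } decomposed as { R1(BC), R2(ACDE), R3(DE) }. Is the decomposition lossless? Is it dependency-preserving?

Lossless test (chase): Rows 2 and 3 agree on DE; apply DE→AC and equate their AC entries. No row becomes fully distinguished — the join is lossy.
Dependency preservation: every FD's attributes lie within a single fragment, so each can be enforced locally — preserved.

lossy but dependency-preserving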